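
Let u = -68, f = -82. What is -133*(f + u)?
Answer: 19950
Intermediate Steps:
-133*(f + u) = -133*(-82 - 68) = -133*(-150) = 19950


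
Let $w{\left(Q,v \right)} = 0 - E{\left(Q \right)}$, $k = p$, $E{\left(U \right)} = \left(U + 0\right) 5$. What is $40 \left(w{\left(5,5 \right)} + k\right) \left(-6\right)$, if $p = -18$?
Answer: $10320$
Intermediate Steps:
$E{\left(U \right)} = 5 U$ ($E{\left(U \right)} = U 5 = 5 U$)
$k = -18$
$w{\left(Q,v \right)} = - 5 Q$ ($w{\left(Q,v \right)} = 0 - 5 Q = - 5 Q$)
$40 \left(w{\left(5,5 \right)} + k\right) \left(-6\right) = 40 \left(\left(-5\right) 5 - 18\right) \left(-6\right) = 40 \left(-25 - 18\right) \left(-6\right) = 40 \left(-43\right) \left(-6\right) = \left(-1720\right) \left(-6\right) = 10320$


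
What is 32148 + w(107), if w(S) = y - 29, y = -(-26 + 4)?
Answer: 32141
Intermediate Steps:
y = 22 (y = -1*(-22) = 22)
w(S) = -7 (w(S) = 22 - 29 = -7)
32148 + w(107) = 32148 - 7 = 32141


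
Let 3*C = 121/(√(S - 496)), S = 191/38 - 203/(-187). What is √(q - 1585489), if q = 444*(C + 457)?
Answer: √(-12238589349527725 - 45537140*I*√24737016370)/94085 ≈ 0.34405 - 1175.8*I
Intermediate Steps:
S = 43431/7106 (S = 191*(1/38) - 203*(-1/187) = 191/38 + 203/187 = 43431/7106 ≈ 6.1119)
C = -121*I*√24737016370/10443435 (C = (121/(√(43431/7106 - 496)))/3 = (121/(√(-3481145/7106)))/3 = (121/((I*√24737016370/7106)))/3 = (121*(-I*√24737016370/3481145))/3 = (-121*I*√24737016370/3481145)/3 = -121*I*√24737016370/10443435 ≈ -1.8223*I)
q = 202908 - 484*I*√24737016370/94085 (q = 444*(-121*I*√24737016370/10443435 + 457) = 444*(457 - 121*I*√24737016370/10443435) = 202908 - 484*I*√24737016370/94085 ≈ 2.0291e+5 - 809.09*I)
√(q - 1585489) = √((202908 - 484*I*√24737016370/94085) - 1585489) = √(-1382581 - 484*I*√24737016370/94085)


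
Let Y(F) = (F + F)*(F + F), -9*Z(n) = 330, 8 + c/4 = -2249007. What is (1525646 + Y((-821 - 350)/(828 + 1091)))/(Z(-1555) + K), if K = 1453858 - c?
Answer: 8427434916555/57723488179142 ≈ 0.14600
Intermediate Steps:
c = -8996060 (c = -32 + 4*(-2249007) = -32 - 8996028 = -8996060)
Z(n) = -110/3 (Z(n) = -⅑*330 = -110/3)
Y(F) = 4*F² (Y(F) = (2*F)*(2*F) = 4*F²)
K = 10449918 (K = 1453858 - 1*(-8996060) = 1453858 + 8996060 = 10449918)
(1525646 + Y((-821 - 350)/(828 + 1091)))/(Z(-1555) + K) = (1525646 + 4*((-821 - 350)/(828 + 1091))²)/(-110/3 + 10449918) = (1525646 + 4*(-1171/1919)²)/(31349644/3) = (1525646 + 4*(-1171*1/1919)²)*(3/31349644) = (1525646 + 4*(-1171/1919)²)*(3/31349644) = (1525646 + 4*(1371241/3682561))*(3/31349644) = (1525646 + 5484964/3682561)*(3/31349644) = (5618289944370/3682561)*(3/31349644) = 8427434916555/57723488179142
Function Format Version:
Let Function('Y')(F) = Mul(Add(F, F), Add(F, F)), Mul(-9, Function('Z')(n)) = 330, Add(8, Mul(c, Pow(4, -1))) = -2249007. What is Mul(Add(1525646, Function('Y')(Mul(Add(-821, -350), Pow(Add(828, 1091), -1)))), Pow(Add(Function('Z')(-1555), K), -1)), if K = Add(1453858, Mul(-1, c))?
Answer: Rational(8427434916555, 57723488179142) ≈ 0.14600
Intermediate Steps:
c = -8996060 (c = Add(-32, Mul(4, -2249007)) = Add(-32, -8996028) = -8996060)
Function('Z')(n) = Rational(-110, 3) (Function('Z')(n) = Mul(Rational(-1, 9), 330) = Rational(-110, 3))
Function('Y')(F) = Mul(4, Pow(F, 2)) (Function('Y')(F) = Mul(Mul(2, F), Mul(2, F)) = Mul(4, Pow(F, 2)))
K = 10449918 (K = Add(1453858, Mul(-1, -8996060)) = Add(1453858, 8996060) = 10449918)
Mul(Add(1525646, Function('Y')(Mul(Add(-821, -350), Pow(Add(828, 1091), -1)))), Pow(Add(Function('Z')(-1555), K), -1)) = Mul(Add(1525646, Mul(4, Pow(Mul(Add(-821, -350), Pow(Add(828, 1091), -1)), 2))), Pow(Add(Rational(-110, 3), 10449918), -1)) = Mul(Add(1525646, Mul(4, Pow(Mul(-1171, Pow(1919, -1)), 2))), Pow(Rational(31349644, 3), -1)) = Mul(Add(1525646, Mul(4, Pow(Mul(-1171, Rational(1, 1919)), 2))), Rational(3, 31349644)) = Mul(Add(1525646, Mul(4, Pow(Rational(-1171, 1919), 2))), Rational(3, 31349644)) = Mul(Add(1525646, Mul(4, Rational(1371241, 3682561))), Rational(3, 31349644)) = Mul(Add(1525646, Rational(5484964, 3682561)), Rational(3, 31349644)) = Mul(Rational(5618289944370, 3682561), Rational(3, 31349644)) = Rational(8427434916555, 57723488179142)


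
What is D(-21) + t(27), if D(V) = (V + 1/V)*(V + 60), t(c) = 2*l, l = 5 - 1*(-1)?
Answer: -5662/7 ≈ -808.86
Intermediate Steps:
l = 6 (l = 5 + 1 = 6)
t(c) = 12 (t(c) = 2*6 = 12)
D(V) = (60 + V)*(V + 1/V) (D(V) = (V + 1/V)*(60 + V) = (60 + V)*(V + 1/V))
D(-21) + t(27) = (1 + (-21)**2 + 60*(-21) + 60/(-21)) + 12 = (1 + 441 - 1260 + 60*(-1/21)) + 12 = (1 + 441 - 1260 - 20/7) + 12 = -5746/7 + 12 = -5662/7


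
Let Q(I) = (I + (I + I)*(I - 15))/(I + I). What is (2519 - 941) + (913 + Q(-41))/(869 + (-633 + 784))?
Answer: 644167/408 ≈ 1578.8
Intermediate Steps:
Q(I) = (I + 2*I*(-15 + I))/(2*I) (Q(I) = (I + (2*I)*(-15 + I))/((2*I)) = (I + 2*I*(-15 + I))*(1/(2*I)) = (I + 2*I*(-15 + I))/(2*I))
(2519 - 941) + (913 + Q(-41))/(869 + (-633 + 784)) = (2519 - 941) + (913 + (-29/2 - 41))/(869 + (-633 + 784)) = 1578 + (913 - 111/2)/(869 + 151) = 1578 + (1715/2)/1020 = 1578 + (1715/2)*(1/1020) = 1578 + 343/408 = 644167/408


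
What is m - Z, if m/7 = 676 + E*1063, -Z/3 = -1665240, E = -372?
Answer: -7759040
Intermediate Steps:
Z = 4995720 (Z = -3*(-1665240) = 4995720)
m = -2763320 (m = 7*(676 - 372*1063) = 7*(676 - 395436) = 7*(-394760) = -2763320)
m - Z = -2763320 - 1*4995720 = -2763320 - 4995720 = -7759040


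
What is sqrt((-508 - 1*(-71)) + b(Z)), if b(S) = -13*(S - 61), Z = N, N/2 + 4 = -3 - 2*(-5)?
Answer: sqrt(278) ≈ 16.673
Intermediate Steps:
N = 6 (N = -8 + 2*(-3 - 2*(-5)) = -8 + 2*(-3 + 10) = -8 + 2*7 = -8 + 14 = 6)
Z = 6
b(S) = 793 - 13*S (b(S) = -13*(-61 + S) = 793 - 13*S)
sqrt((-508 - 1*(-71)) + b(Z)) = sqrt((-508 - 1*(-71)) + (793 - 13*6)) = sqrt((-508 + 71) + (793 - 78)) = sqrt(-437 + 715) = sqrt(278)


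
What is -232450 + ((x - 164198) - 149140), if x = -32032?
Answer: -577820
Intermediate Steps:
-232450 + ((x - 164198) - 149140) = -232450 + ((-32032 - 164198) - 149140) = -232450 + (-196230 - 149140) = -232450 - 345370 = -577820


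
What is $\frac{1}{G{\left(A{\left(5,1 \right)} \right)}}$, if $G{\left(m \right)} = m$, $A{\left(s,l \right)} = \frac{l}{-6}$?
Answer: $-6$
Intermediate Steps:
$A{\left(s,l \right)} = - \frac{l}{6}$ ($A{\left(s,l \right)} = l \left(- \frac{1}{6}\right) = - \frac{l}{6}$)
$\frac{1}{G{\left(A{\left(5,1 \right)} \right)}} = \frac{1}{\left(- \frac{1}{6}\right) 1} = \frac{1}{- \frac{1}{6}} = -6$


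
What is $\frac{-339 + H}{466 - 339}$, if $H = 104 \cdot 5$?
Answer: $\frac{181}{127} \approx 1.4252$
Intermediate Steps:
$H = 520$
$\frac{-339 + H}{466 - 339} = \frac{-339 + 520}{466 - 339} = \frac{181}{127}$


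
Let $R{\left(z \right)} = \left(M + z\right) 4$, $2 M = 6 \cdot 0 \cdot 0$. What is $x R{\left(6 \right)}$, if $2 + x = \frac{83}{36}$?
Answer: $\frac{22}{3} \approx 7.3333$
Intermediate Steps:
$M = 0$ ($M = \frac{6 \cdot 0 \cdot 0}{2} = \frac{0 \cdot 0}{2} = \frac{1}{2} \cdot 0 = 0$)
$R{\left(z \right)} = 4 z$ ($R{\left(z \right)} = \left(0 + z\right) 4 = z 4 = 4 z$)
$x = \frac{11}{36}$ ($x = -2 + \frac{83}{36} = \frac{11}{36} \approx 0.30556$)
$x R{\left(6 \right)} = \frac{11 \cdot 4 \cdot 6}{36} = \frac{11}{36} \cdot 24 = \frac{22}{3}$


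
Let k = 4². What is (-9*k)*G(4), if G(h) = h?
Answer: -576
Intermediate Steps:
k = 16
(-9*k)*G(4) = -9*16*4 = -144*4 = -576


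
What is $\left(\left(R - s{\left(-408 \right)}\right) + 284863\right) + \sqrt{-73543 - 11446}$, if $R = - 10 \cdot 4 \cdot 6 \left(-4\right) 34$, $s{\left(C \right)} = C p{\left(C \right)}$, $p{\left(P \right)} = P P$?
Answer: $68234815 + i \sqrt{84989} \approx 6.8235 \cdot 10^{7} + 291.53 i$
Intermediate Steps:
$p{\left(P \right)} = P^{2}$
$s{\left(C \right)} = C^{3}$ ($s{\left(C \right)} = C C^{2} = C^{3}$)
$R = 32640$ ($R = - 10 \cdot 4 \left(-24\right) 34 = \left(-10\right) \left(-96\right) 34 = 960 \cdot 34 = 32640$)
$\left(\left(R - s{\left(-408 \right)}\right) + 284863\right) + \sqrt{-73543 - 11446} = \left(\left(32640 - \left(-408\right)^{3}\right) + 284863\right) + \sqrt{-73543 - 11446} = \left(\left(32640 - -67917312\right) + 284863\right) + \sqrt{-84989} = \left(\left(32640 + 67917312\right) + 284863\right) + i \sqrt{84989} = \left(67949952 + 284863\right) + i \sqrt{84989} = 68234815 + i \sqrt{84989}$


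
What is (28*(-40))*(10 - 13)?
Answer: 3360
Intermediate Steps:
(28*(-40))*(10 - 13) = -1120*(-3) = 3360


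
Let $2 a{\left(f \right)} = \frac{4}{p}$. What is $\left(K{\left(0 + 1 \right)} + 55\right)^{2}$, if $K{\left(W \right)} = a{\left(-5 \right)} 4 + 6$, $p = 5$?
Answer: $\frac{97969}{25} \approx 3918.8$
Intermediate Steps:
$a{\left(f \right)} = \frac{2}{5}$ ($a{\left(f \right)} = \frac{4 \cdot \frac{1}{5}}{2} = \frac{1}{2} \cdot \frac{4}{5} = \frac{2}{5}$)
$K{\left(W \right)} = \frac{38}{5}$ ($K{\left(W \right)} = \frac{2}{5} \cdot 4 + 6 = \frac{8}{5} + 6 = \frac{38}{5}$)
$\left(K{\left(0 + 1 \right)} + 55\right)^{2} = \left(\frac{38}{5} + 55\right)^{2} = \left(\frac{313}{5}\right)^{2} = \frac{97969}{25}$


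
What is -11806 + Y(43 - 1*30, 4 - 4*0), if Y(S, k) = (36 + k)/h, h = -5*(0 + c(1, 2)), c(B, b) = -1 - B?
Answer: -11802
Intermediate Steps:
h = 10 (h = -5*(0 + (-1 - 1*1)) = -5*(0 + (-1 - 1)) = -5*(0 - 2) = -5*(-2) = 10)
Y(S, k) = 18/5 + k/10 (Y(S, k) = (36 + k)/10 = (36 + k)*(⅒) = 18/5 + k/10)
-11806 + Y(43 - 1*30, 4 - 4*0) = -11806 + (18/5 + (4 - 4*0)/10) = -11806 + (18/5 + (4 + 0)/10) = -11806 + (18/5 + (⅒)*4) = -11806 + (18/5 + ⅖) = -11806 + 4 = -11802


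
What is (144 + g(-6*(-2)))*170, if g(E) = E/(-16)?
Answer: 48705/2 ≈ 24353.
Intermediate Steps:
g(E) = -E/16 (g(E) = E*(-1/16) = -E/16)
(144 + g(-6*(-2)))*170 = (144 - (-3)*(-2)/8)*170 = (144 - 1/16*12)*170 = (144 - 3/4)*170 = (573/4)*170 = 48705/2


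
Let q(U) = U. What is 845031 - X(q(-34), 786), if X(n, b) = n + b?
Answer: 844279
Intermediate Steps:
X(n, b) = b + n
845031 - X(q(-34), 786) = 845031 - (786 - 34) = 845031 - 1*752 = 845031 - 752 = 844279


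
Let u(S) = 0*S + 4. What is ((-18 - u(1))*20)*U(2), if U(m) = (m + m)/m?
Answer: -880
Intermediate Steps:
u(S) = 4 (u(S) = 0 + 4 = 4)
U(m) = 2 (U(m) = (2*m)/m = 2)
((-18 - u(1))*20)*U(2) = ((-18 - 1*4)*20)*2 = ((-18 - 4)*20)*2 = -22*20*2 = -440*2 = -880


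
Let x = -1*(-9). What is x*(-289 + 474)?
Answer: 1665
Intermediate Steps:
x = 9
x*(-289 + 474) = 9*(-289 + 474) = 9*185 = 1665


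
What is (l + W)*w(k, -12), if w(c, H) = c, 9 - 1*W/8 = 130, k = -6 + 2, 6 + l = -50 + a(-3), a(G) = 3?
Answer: 4084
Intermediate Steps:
l = -53 (l = -6 + (-50 + 3) = -6 - 47 = -53)
k = -4
W = -968 (W = 72 - 8*130 = 72 - 1040 = -968)
(l + W)*w(k, -12) = (-53 - 968)*(-4) = -1021*(-4) = 4084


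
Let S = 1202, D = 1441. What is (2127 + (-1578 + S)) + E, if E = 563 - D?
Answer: 873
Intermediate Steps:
E = -878 (E = 563 - 1*1441 = 563 - 1441 = -878)
(2127 + (-1578 + S)) + E = (2127 + (-1578 + 1202)) - 878 = (2127 - 376) - 878 = 1751 - 878 = 873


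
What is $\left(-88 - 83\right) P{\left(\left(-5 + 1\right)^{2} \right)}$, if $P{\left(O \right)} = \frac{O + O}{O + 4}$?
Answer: $- \frac{1368}{5} \approx -273.6$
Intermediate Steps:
$P{\left(O \right)} = \frac{2 O}{4 + O}$
$\left(-88 - 83\right) P{\left(\left(-5 + 1\right)^{2} \right)} = \left(-88 - 83\right) \frac{2 \left(-5 + 1\right)^{2}}{4 + \left(-5 + 1\right)^{2}} = - 171 \frac{2 \left(-4\right)^{2}}{4 + \left(-4\right)^{2}} = - 171 \cdot 2 \cdot 16 \frac{1}{4 + 16} = - 171 \cdot 2 \cdot 16 \cdot \frac{1}{20} = \left(-171\right) \frac{8}{5} = - \frac{1368}{5}$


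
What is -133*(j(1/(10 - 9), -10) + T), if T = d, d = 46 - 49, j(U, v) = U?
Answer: 266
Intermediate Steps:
d = -3
T = -3
-133*(j(1/(10 - 9), -10) + T) = -133*(1/(10 - 9) - 3) = -133*(1/1 - 3) = -133*(1 - 3) = -133*(-2) = 266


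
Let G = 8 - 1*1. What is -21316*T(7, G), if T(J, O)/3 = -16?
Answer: 1023168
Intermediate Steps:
G = 7 (G = 8 - 1 = 7)
T(J, O) = -48 (T(J, O) = 3*(-16) = -48)
-21316*T(7, G) = -21316*(-48) = 1023168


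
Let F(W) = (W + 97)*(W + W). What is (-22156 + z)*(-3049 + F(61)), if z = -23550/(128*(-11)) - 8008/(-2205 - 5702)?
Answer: -1999705977137097/5566528 ≈ -3.5924e+8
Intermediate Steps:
F(W) = 2*W*(97 + W) (F(W) = (97 + W)*(2*W) = 2*W*(97 + W))
z = 98742557/5566528 (z = -23550/(-1408) - 8008/(-7907) = -23550*(-1/1408) - 8008*(-1/7907) = 11775/704 + 8008/7907 = 98742557/5566528 ≈ 17.739)
(-22156 + z)*(-3049 + F(61)) = (-22156 + 98742557/5566528)*(-3049 + 2*61*(97 + 61)) = -123233251811*(-3049 + 2*61*158)/5566528 = -123233251811*(-3049 + 19276)/5566528 = -123233251811/5566528*16227 = -1999705977137097/5566528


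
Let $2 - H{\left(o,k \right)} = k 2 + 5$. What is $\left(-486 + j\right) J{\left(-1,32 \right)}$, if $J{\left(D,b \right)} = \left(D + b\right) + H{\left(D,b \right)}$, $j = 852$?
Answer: $-13176$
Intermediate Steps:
$H{\left(o,k \right)} = -3 - 2 k$ ($H{\left(o,k \right)} = 2 - \left(k 2 + 5\right) = 2 - \left(2 k + 5\right) = 2 - \left(5 + 2 k\right) = -3 - 2 k$)
$J{\left(D,b \right)} = -3 + D - b$ ($J{\left(D,b \right)} = \left(D + b\right) - \left(3 + 2 b\right) = -3 + D - b$)
$\left(-486 + j\right) J{\left(-1,32 \right)} = \left(-486 + 852\right) \left(-3 - 1 - 32\right) = 366 \left(-3 - 1 - 32\right) = 366 \left(-36\right) = -13176$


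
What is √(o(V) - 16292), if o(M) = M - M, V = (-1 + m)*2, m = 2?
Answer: 2*I*√4073 ≈ 127.64*I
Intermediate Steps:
V = 2 (V = (-1 + 2)*2 = 1*2 = 2)
o(M) = 0
√(o(V) - 16292) = √(0 - 16292) = √(-16292) = 2*I*√4073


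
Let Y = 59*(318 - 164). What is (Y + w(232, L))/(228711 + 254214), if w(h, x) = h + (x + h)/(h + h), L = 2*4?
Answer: 90079/4668275 ≈ 0.019296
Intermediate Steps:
L = 8
w(h, x) = h + (h + x)/(2*h) (w(h, x) = h + (h + x)/((2*h)) = h + (h + x)*(1/(2*h)) = h + (h + x)/(2*h))
Y = 9086 (Y = 59*154 = 9086)
(Y + w(232, L))/(228711 + 254214) = (9086 + (½ + 232 + (½)*8/232))/(228711 + 254214) = (9086 + (½ + 232 + (½)*8*(1/232)))/482925 = (9086 + (½ + 232 + 1/58))*(1/482925) = (9086 + 6743/29)*(1/482925) = (270237/29)*(1/482925) = 90079/4668275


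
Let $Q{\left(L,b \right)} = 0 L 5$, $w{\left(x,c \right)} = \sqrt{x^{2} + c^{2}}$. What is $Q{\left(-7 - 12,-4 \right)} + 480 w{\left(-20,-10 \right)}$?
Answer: $4800 \sqrt{5} \approx 10733.0$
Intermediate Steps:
$w{\left(x,c \right)} = \sqrt{c^{2} + x^{2}}$
$Q{\left(L,b \right)} = 0$ ($Q{\left(L,b \right)} = 0 \cdot 5 = 0$)
$Q{\left(-7 - 12,-4 \right)} + 480 w{\left(-20,-10 \right)} = 0 + 480 \sqrt{\left(-10\right)^{2} + \left(-20\right)^{2}} = 0 + 480 \sqrt{100 + 400} = 0 + 480 \sqrt{500} = 0 + 480 \cdot 10 \sqrt{5} = 0 + 4800 \sqrt{5} = 4800 \sqrt{5}$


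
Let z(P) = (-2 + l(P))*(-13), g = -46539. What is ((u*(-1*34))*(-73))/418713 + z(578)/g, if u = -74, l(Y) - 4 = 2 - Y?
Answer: -3890720486/6495494769 ≈ -0.59899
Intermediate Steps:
l(Y) = 6 - Y (l(Y) = 4 + (2 - Y) = 6 - Y)
z(P) = -52 + 13*P (z(P) = (-2 + (6 - P))*(-13) = (4 - P)*(-13) = -52 + 13*P)
((u*(-1*34))*(-73))/418713 + z(578)/g = (-(-74)*34*(-73))/418713 + (-52 + 13*578)/(-46539) = (-74*(-34)*(-73))*(1/418713) + (-52 + 7514)*(-1/46539) = (2516*(-73))*(1/418713) + 7462*(-1/46539) = -183668*1/418713 - 7462/46539 = -183668/418713 - 7462/46539 = -3890720486/6495494769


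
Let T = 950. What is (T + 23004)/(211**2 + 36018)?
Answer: 23954/80539 ≈ 0.29742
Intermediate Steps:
(T + 23004)/(211**2 + 36018) = (950 + 23004)/(211**2 + 36018) = 23954/(44521 + 36018) = 23954/80539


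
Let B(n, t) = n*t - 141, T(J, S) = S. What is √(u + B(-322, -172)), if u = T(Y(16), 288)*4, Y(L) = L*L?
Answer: √56395 ≈ 237.48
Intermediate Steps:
Y(L) = L²
B(n, t) = -141 + n*t
u = 1152 (u = 288*4 = 1152)
√(u + B(-322, -172)) = √(1152 + (-141 - 322*(-172))) = √(1152 + (-141 + 55384)) = √(1152 + 55243) = √56395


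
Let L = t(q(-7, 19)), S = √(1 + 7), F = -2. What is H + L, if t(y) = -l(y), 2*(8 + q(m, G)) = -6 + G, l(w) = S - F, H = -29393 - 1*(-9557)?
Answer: -19838 - 2*√2 ≈ -19841.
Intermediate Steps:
H = -19836 (H = -29393 + 9557 = -19836)
S = 2*√2 (S = √8 = 2*√2 ≈ 2.8284)
l(w) = 2 + 2*√2 (l(w) = 2*√2 - 1*(-2) = 2*√2 + 2 = 2 + 2*√2)
q(m, G) = -11 + G/2 (q(m, G) = -8 + (-6 + G)/2 = -8 + (-3 + G/2) = -11 + G/2)
t(y) = -2 - 2*√2 (t(y) = -(2 + 2*√2) = -2 - 2*√2)
L = -2 - 2*√2 ≈ -4.8284
H + L = -19836 + (-2 - 2*√2) = -19838 - 2*√2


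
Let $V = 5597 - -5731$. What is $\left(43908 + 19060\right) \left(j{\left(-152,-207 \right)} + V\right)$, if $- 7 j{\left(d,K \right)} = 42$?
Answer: $712923696$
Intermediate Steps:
$j{\left(d,K \right)} = -6$ ($j{\left(d,K \right)} = \left(- \frac{1}{7}\right) 42 = -6$)
$V = 11328$ ($V = 5597 + 5731 = 11328$)
$\left(43908 + 19060\right) \left(j{\left(-152,-207 \right)} + V\right) = \left(43908 + 19060\right) \left(-6 + 11328\right) = 62968 \cdot 11322 = 712923696$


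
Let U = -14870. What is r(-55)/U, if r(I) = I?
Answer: 11/2974 ≈ 0.0036987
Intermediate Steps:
r(-55)/U = -55/(-14870) = -55*(-1/14870) = 11/2974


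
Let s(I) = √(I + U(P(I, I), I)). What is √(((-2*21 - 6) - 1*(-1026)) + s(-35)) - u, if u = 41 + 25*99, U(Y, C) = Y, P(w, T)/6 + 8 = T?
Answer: -2516 + √(978 + I*√293) ≈ -2484.7 + 0.27366*I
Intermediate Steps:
P(w, T) = -48 + 6*T
s(I) = √(-48 + 7*I) (s(I) = √(I + (-48 + 6*I)) = √(-48 + 7*I))
u = 2516 (u = 41 + 2475 = 2516)
√(((-2*21 - 6) - 1*(-1026)) + s(-35)) - u = √(((-2*21 - 6) - 1*(-1026)) + √(-48 + 7*(-35))) - 1*2516 = √(((-42 - 6) + 1026) + √(-48 - 245)) - 2516 = √((-48 + 1026) + √(-293)) - 2516 = √(978 + I*√293) - 2516 = -2516 + √(978 + I*√293)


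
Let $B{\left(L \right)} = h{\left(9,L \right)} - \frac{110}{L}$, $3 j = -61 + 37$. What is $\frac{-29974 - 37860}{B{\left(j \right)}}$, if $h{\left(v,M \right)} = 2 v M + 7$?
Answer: $\frac{271336}{493} \approx 550.38$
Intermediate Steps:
$j = -8$ ($j = \frac{-61 + 37}{3} = \frac{1}{3} \left(-24\right) = -8$)
$h{\left(v,M \right)} = 7 + 2 M v$ ($h{\left(v,M \right)} = 2 M v + 7 = 7 + 2 M v$)
$B{\left(L \right)} = 7 - \frac{110}{L} + 18 L$ ($B{\left(L \right)} = \left(7 + 2 L 9\right) - \frac{110}{L} = \left(7 + 18 L\right) - \frac{110}{L} = 7 - \frac{110}{L} + 18 L$)
$\frac{-29974 - 37860}{B{\left(j \right)}} = \frac{-29974 - 37860}{7 - \frac{110}{-8} + 18 \left(-8\right)} = - \frac{67834}{7 - - \frac{55}{4} - 144} = - \frac{67834}{7 + \frac{55}{4} - 144} = - \frac{67834}{- \frac{493}{4}} = \left(-67834\right) \left(- \frac{4}{493}\right) = \frac{271336}{493}$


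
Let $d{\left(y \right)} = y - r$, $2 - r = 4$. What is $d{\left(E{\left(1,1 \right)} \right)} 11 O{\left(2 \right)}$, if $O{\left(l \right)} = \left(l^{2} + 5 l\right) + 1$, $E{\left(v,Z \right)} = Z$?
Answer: $495$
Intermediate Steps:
$r = -2$ ($r = 2 - 4 = -2$)
$d{\left(y \right)} = 2 + y$ ($d{\left(y \right)} = y - -2 = y + 2 = 2 + y$)
$O{\left(l \right)} = 1 + l^{2} + 5 l$
$d{\left(E{\left(1,1 \right)} \right)} 11 O{\left(2 \right)} = \left(2 + 1\right) 11 \left(1 + 2^{2} + 5 \cdot 2\right) = 3 \cdot 11 \left(1 + 4 + 10\right) = 33 \cdot 15 = 495$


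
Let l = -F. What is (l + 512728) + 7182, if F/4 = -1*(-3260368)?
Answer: -12521562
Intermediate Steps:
F = 13041472 (F = 4*(-1*(-3260368)) = 4*3260368 = 13041472)
l = -13041472 (l = -1*13041472 = -13041472)
(l + 512728) + 7182 = (-13041472 + 512728) + 7182 = -12528744 + 7182 = -12521562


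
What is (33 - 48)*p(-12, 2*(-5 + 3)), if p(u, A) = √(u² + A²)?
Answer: -60*√10 ≈ -189.74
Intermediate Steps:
p(u, A) = √(A² + u²)
(33 - 48)*p(-12, 2*(-5 + 3)) = (33 - 48)*√((2*(-5 + 3))² + (-12)²) = -15*√((2*(-2))² + 144) = -15*√((-4)² + 144) = -15*√(16 + 144) = -60*√10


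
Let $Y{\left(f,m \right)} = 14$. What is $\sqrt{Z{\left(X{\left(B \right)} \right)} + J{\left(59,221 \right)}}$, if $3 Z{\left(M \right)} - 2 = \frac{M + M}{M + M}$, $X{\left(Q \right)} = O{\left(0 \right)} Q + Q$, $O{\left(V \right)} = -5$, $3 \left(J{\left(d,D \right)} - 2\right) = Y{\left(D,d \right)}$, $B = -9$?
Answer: $\frac{\sqrt{69}}{3} \approx 2.7689$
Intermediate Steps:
$J{\left(d,D \right)} = \frac{20}{3}$ ($J{\left(d,D \right)} = 2 + \frac{1}{3} \cdot 14 = 2 + \frac{14}{3} = \frac{20}{3}$)
$X{\left(Q \right)} = - 4 Q$ ($X{\left(Q \right)} = - 5 Q + Q = - 4 Q$)
$Z{\left(M \right)} = 1$ ($Z{\left(M \right)} = \frac{2}{3} + \frac{\left(M + M\right) \frac{1}{M + M}}{3} = \frac{2}{3} + \frac{2 M \frac{1}{2 M}}{3} = \frac{2}{3} + \frac{1}{3} \cdot 1 = \frac{2}{3} + \frac{1}{3} = 1$)
$\sqrt{Z{\left(X{\left(B \right)} \right)} + J{\left(59,221 \right)}} = \sqrt{1 + \frac{20}{3}} = \sqrt{\frac{23}{3}} = \frac{\sqrt{69}}{3}$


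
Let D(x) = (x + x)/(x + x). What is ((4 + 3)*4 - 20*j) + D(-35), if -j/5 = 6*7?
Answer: 4229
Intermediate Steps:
j = -210 (j = -30*7 = -5*42 = -210)
D(x) = 1 (D(x) = (2*x)/((2*x)) = (2*x)*(1/(2*x)) = 1)
((4 + 3)*4 - 20*j) + D(-35) = ((4 + 3)*4 - 20*(-210)) + 1 = (7*4 + 4200) + 1 = (28 + 4200) + 1 = 4228 + 1 = 4229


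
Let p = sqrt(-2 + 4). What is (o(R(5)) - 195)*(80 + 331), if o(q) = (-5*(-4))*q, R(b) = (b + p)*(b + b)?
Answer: 330855 + 82200*sqrt(2) ≈ 4.4710e+5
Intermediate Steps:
p = sqrt(2) ≈ 1.4142
R(b) = 2*b*(b + sqrt(2)) (R(b) = (b + sqrt(2))*(b + b) = (b + sqrt(2))*(2*b) = 2*b*(b + sqrt(2)))
o(q) = 20*q
(o(R(5)) - 195)*(80 + 331) = (20*(2*5*(5 + sqrt(2))) - 195)*(80 + 331) = (20*(50 + 10*sqrt(2)) - 195)*411 = ((1000 + 200*sqrt(2)) - 195)*411 = (805 + 200*sqrt(2))*411 = 330855 + 82200*sqrt(2)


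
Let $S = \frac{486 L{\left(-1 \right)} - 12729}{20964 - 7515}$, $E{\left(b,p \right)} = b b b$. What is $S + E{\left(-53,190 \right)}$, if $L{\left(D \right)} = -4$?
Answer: $- \frac{667420482}{4483} \approx -1.4888 \cdot 10^{5}$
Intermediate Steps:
$E{\left(b,p \right)} = b^{3}$ ($E{\left(b,p \right)} = b^{2} b = b^{3}$)
$S = - \frac{4891}{4483}$ ($S = \frac{486 \left(-4\right) - 12729}{20964 - 7515} = \frac{-1944 - 12729}{13449} = \left(-14673\right) \frac{1}{13449} = - \frac{4891}{4483} \approx -1.091$)
$S + E{\left(-53,190 \right)} = - \frac{4891}{4483} + \left(-53\right)^{3} = - \frac{4891}{4483} - 148877 = - \frac{667420482}{4483}$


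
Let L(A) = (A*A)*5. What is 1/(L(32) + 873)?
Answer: 1/5993 ≈ 0.00016686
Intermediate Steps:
L(A) = 5*A**2 (L(A) = A**2*5 = 5*A**2)
1/(L(32) + 873) = 1/(5*32**2 + 873) = 1/(5*1024 + 873) = 1/(5120 + 873) = 1/5993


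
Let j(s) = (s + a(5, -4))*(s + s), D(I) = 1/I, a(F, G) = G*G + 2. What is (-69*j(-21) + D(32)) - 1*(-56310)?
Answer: 1523713/32 ≈ 47616.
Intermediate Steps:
a(F, G) = 2 + G**2 (a(F, G) = G**2 + 2 = 2 + G**2)
j(s) = 2*s*(18 + s) (j(s) = (s + (2 + (-4)**2))*(s + s) = (s + (2 + 16))*(2*s) = (s + 18)*(2*s) = (18 + s)*(2*s) = 2*s*(18 + s))
(-69*j(-21) + D(32)) - 1*(-56310) = (-138*(-21)*(18 - 21) + 1/32) - 1*(-56310) = (-138*(-21)*(-3) + 1/32) + 56310 = (-69*126 + 1/32) + 56310 = (-8694 + 1/32) + 56310 = -278207/32 + 56310 = 1523713/32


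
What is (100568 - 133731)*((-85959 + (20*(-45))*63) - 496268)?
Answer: 21188736101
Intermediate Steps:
(100568 - 133731)*((-85959 + (20*(-45))*63) - 496268) = -33163*((-85959 - 900*63) - 496268) = -33163*((-85959 - 56700) - 496268) = -33163*(-142659 - 496268) = -33163*(-638927) = 21188736101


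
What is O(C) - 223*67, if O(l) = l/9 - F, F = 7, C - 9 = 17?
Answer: -134506/9 ≈ -14945.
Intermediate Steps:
C = 26 (C = 9 + 17 = 26)
O(l) = -7 + l/9 (O(l) = l/9 - 1*7 = l*(1/9) - 7 = l/9 - 7 = -7 + l/9)
O(C) - 223*67 = (-7 + (1/9)*26) - 223*67 = (-7 + 26/9) - 14941 = -37/9 - 14941 = -134506/9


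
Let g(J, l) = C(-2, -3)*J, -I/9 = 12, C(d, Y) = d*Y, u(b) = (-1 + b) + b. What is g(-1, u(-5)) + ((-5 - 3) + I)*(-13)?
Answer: 1502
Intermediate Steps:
u(b) = -1 + 2*b
C(d, Y) = Y*d
I = -108 (I = -9*12 = -108)
g(J, l) = 6*J (g(J, l) = (-3*(-2))*J = 6*J)
g(-1, u(-5)) + ((-5 - 3) + I)*(-13) = 6*(-1) + ((-5 - 3) - 108)*(-13) = -6 + (-8 - 108)*(-13) = -6 - 116*(-13) = -6 + 1508 = 1502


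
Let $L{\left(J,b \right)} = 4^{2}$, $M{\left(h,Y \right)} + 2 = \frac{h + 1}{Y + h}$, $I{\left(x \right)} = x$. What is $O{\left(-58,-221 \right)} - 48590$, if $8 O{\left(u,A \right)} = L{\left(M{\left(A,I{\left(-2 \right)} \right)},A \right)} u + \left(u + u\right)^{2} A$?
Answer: $-420428$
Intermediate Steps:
$M{\left(h,Y \right)} = -2 + \frac{1 + h}{Y + h}$ ($M{\left(h,Y \right)} = -2 + \frac{h + 1}{Y + h} = -2 + \frac{1 + h}{Y + h}$)
$L{\left(J,b \right)} = 16$
$O{\left(u,A \right)} = 2 u + \frac{A u^{2}}{2}$ ($O{\left(u,A \right)} = \frac{16 u + \left(u + u\right)^{2} A}{8} = \frac{16 u + \left(2 u\right)^{2} A}{8} = \frac{16 u + 4 u^{2} A}{8} = \frac{16 u + 4 A u^{2}}{8} = 2 u + \frac{A u^{2}}{2}$)
$O{\left(-58,-221 \right)} - 48590 = \frac{1}{2} \left(-58\right) \left(4 - -12818\right) - 48590 = \frac{1}{2} \left(-58\right) \left(4 + 12818\right) - 48590 = \frac{1}{2} \left(-58\right) 12822 - 48590 = -371838 - 48590 = -420428$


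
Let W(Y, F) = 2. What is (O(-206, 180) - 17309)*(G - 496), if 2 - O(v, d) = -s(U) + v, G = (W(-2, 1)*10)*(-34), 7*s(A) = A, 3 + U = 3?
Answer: 20110776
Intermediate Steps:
U = 0 (U = -3 + 3 = 0)
s(A) = A/7
G = -680 (G = (2*10)*(-34) = 20*(-34) = -680)
O(v, d) = 2 - v (O(v, d) = 2 - (-0/7 + v) = 2 - (-1*0 + v) = 2 - (0 + v) = 2 - v)
(O(-206, 180) - 17309)*(G - 496) = ((2 - 1*(-206)) - 17309)*(-680 - 496) = ((2 + 206) - 17309)*(-1176) = (208 - 17309)*(-1176) = -17101*(-1176) = 20110776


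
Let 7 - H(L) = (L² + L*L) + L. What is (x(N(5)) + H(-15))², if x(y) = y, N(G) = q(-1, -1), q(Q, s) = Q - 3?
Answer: 186624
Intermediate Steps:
q(Q, s) = -3 + Q
N(G) = -4 (N(G) = -3 - 1 = -4)
H(L) = 7 - L - 2*L² (H(L) = 7 - ((L² + L*L) + L) = 7 - ((L² + L²) + L) = 7 - (2*L² + L) = 7 - (L + 2*L²) = 7 + (-L - 2*L²) = 7 - L - 2*L²)
(x(N(5)) + H(-15))² = (-4 + (7 - 1*(-15) - 2*(-15)²))² = (-4 + (7 + 15 - 2*225))² = (-4 + (7 + 15 - 450))² = (-4 - 428)² = (-432)² = 186624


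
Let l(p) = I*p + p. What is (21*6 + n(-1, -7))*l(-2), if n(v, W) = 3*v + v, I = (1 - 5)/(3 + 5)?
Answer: -122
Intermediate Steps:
I = -½ (I = -4/8 = -4*⅛ = -½ ≈ -0.50000)
l(p) = p/2 (l(p) = -p/2 + p = p/2)
n(v, W) = 4*v
(21*6 + n(-1, -7))*l(-2) = (21*6 + 4*(-1))*((½)*(-2)) = (126 - 4)*(-1) = 122*(-1) = -122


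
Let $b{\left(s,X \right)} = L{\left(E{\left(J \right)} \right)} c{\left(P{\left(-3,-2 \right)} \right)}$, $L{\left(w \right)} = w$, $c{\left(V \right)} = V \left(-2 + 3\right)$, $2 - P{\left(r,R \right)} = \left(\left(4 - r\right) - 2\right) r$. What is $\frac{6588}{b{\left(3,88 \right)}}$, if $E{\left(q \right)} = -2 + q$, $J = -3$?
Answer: $- \frac{6588}{85} \approx -77.506$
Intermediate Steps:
$P{\left(r,R \right)} = 2 - r \left(2 - r\right)$ ($P{\left(r,R \right)} = 2 - \left(\left(4 - r\right) - 2\right) r = 2 - \left(2 - r\right) r = 2 - r \left(2 - r\right)$)
$c{\left(V \right)} = V$ ($c{\left(V \right)} = V 1 = V$)
$b{\left(s,X \right)} = -85$ ($b{\left(s,X \right)} = \left(-2 - 3\right) \left(2 + \left(-3\right)^{2} - -6\right) = - 5 \left(2 + 9 + 6\right) = \left(-5\right) 17 = -85$)
$\frac{6588}{b{\left(3,88 \right)}} = \frac{6588}{-85} = 6588 \left(- \frac{1}{85}\right) = - \frac{6588}{85}$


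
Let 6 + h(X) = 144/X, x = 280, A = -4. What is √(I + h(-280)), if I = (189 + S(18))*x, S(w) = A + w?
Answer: 2*√17405255/35 ≈ 238.40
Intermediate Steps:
S(w) = -4 + w
h(X) = -6 + 144/X
I = 56840 (I = (189 + (-4 + 18))*280 = (189 + 14)*280 = 203*280 = 56840)
√(I + h(-280)) = √(56840 + (-6 + 144/(-280))) = √(56840 + (-6 + 144*(-1/280))) = √(56840 + (-6 - 18/35)) = √(56840 - 228/35) = √(1989172/35) = 2*√17405255/35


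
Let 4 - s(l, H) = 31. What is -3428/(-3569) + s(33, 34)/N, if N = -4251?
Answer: 4889597/5057273 ≈ 0.96684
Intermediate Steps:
s(l, H) = -27 (s(l, H) = 4 - 1*31 = 4 - 31 = -27)
-3428/(-3569) + s(33, 34)/N = -3428/(-3569) - 27/(-4251) = -3428*(-1/3569) - 27*(-1/4251) = 3428/3569 + 9/1417 = 4889597/5057273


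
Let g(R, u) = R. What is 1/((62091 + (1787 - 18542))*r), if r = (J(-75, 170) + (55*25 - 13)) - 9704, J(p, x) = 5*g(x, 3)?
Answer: -1/339657312 ≈ -2.9441e-9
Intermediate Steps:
J(p, x) = 5*x
r = -7492 (r = (5*170 + (55*25 - 13)) - 9704 = (850 + (1375 - 13)) - 9704 = (850 + 1362) - 9704 = 2212 - 9704 = -7492)
1/((62091 + (1787 - 18542))*r) = 1/((62091 + (1787 - 18542))*(-7492)) = -1/7492/(62091 - 16755) = -1/7492/45336 = (1/45336)*(-1/7492) = -1/339657312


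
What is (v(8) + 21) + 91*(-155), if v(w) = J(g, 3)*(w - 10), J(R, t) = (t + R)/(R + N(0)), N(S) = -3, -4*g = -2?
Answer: -70406/5 ≈ -14081.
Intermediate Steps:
g = 1/2 (g = -1/4*(-2) = 1/2 ≈ 0.50000)
J(R, t) = (R + t)/(-3 + R) (J(R, t) = (t + R)/(R - 3) = (R + t)/(-3 + R))
v(w) = 14 - 7*w/5 (v(w) = ((1/2 + 3)/(-3 + 1/2))*(w - 10) = ((7/2)/(-5/2))*(-10 + w) = (-2/5*7/2)*(-10 + w) = -7*(-10 + w)/5 = 14 - 7*w/5)
(v(8) + 21) + 91*(-155) = ((14 - 7/5*8) + 21) + 91*(-155) = ((14 - 56/5) + 21) - 14105 = (14/5 + 21) - 14105 = 119/5 - 14105 = -70406/5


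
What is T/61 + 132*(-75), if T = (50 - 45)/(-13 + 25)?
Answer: -7246795/732 ≈ -9900.0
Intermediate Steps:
T = 5/12 ≈ 0.41667
T/61 + 132*(-75) = (5/12)/61 + 132*(-75) = (5/12)*(1/61) - 9900 = 5/732 - 9900 = -7246795/732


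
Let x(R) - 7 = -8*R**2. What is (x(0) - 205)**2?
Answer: 39204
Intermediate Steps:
x(R) = 7 - 8*R**2
(x(0) - 205)**2 = ((7 - 8*0**2) - 205)**2 = ((7 - 8*0) - 205)**2 = ((7 + 0) - 205)**2 = (7 - 205)**2 = (-198)**2 = 39204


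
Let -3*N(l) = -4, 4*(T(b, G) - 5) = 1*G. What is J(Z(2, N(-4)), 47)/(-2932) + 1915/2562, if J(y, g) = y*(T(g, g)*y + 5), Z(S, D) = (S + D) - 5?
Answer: 33101555/45070704 ≈ 0.73444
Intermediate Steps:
T(b, G) = 5 + G/4 (T(b, G) = 5 + (1*G)/4 = 5 + G/4)
N(l) = 4/3 (N(l) = -1/3*(-4) = 4/3)
Z(S, D) = -5 + D + S (Z(S, D) = (D + S) - 5 = -5 + D + S)
J(y, g) = y*(5 + y*(5 + g/4)) (J(y, g) = y*((5 + g/4)*y + 5) = y*(y*(5 + g/4) + 5) = y*(5 + y*(5 + g/4)))
J(Z(2, N(-4)), 47)/(-2932) + 1915/2562 = ((-5 + 4/3 + 2)*(20 + (-5 + 4/3 + 2)*(20 + 47))/4)/(-2932) + 1915/2562 = ((1/4)*(-5/3)*(20 - 5/3*67))*(-1/2932) + 1915*(1/2562) = ((1/4)*(-5/3)*(20 - 335/3))*(-1/2932) + 1915/2562 = ((1/4)*(-5/3)*(-275/3))*(-1/2932) + 1915/2562 = (1375/36)*(-1/2932) + 1915/2562 = -1375/105552 + 1915/2562 = 33101555/45070704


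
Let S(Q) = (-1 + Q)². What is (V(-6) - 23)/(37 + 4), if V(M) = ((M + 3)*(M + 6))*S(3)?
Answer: -23/41 ≈ -0.56098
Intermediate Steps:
V(M) = 4*(3 + M)*(6 + M) (V(M) = ((M + 3)*(M + 6))*(-1 + 3)² = ((3 + M)*(6 + M))*2² = ((3 + M)*(6 + M))*4 = 4*(3 + M)*(6 + M))
(V(-6) - 23)/(37 + 4) = ((72 + 4*(-6)² + 36*(-6)) - 23)/(37 + 4) = ((72 + 4*36 - 216) - 23)/41 = ((72 + 144 - 216) - 23)/41 = (0 - 23)/41 = (1/41)*(-23) = -23/41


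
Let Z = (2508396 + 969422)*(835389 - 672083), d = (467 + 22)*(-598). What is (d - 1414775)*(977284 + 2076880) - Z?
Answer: -5782008164616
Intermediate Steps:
d = -292422 (d = 489*(-598) = -292422)
Z = 567948546308 (Z = 3477818*163306 = 567948546308)
(d - 1414775)*(977284 + 2076880) - Z = (-292422 - 1414775)*(977284 + 2076880) - 1*567948546308 = -1707197*3054164 - 567948546308 = -5214059618308 - 567948546308 = -5782008164616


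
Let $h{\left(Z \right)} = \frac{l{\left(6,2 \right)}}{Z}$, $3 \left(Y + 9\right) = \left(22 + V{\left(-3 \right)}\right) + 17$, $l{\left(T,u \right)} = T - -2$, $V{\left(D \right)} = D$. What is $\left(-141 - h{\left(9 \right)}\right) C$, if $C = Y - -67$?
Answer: $- \frac{89390}{9} \approx -9932.2$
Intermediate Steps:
$l{\left(T,u \right)} = 2 + T$ ($l{\left(T,u \right)} = T + 2 = 2 + T$)
$Y = 3$ ($Y = -9 + \frac{\left(22 - 3\right) + 17}{3} = -9 + \frac{19 + 17}{3} = -9 + \frac{1}{3} \cdot 36 = -9 + 12 = 3$)
$h{\left(Z \right)} = \frac{8}{Z}$ ($h{\left(Z \right)} = \frac{2 + 6}{Z} = \frac{8}{Z}$)
$C = 70$ ($C = 3 - -67 = 3 + 67 = 70$)
$\left(-141 - h{\left(9 \right)}\right) C = \left(-141 - \frac{8}{9}\right) 70 = \left(- \frac{1277}{9}\right) 70 = - \frac{89390}{9}$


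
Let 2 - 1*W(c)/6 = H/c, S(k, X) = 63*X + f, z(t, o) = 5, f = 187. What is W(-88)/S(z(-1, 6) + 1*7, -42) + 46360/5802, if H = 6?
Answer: 1253199667/156938298 ≈ 7.9853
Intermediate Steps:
S(k, X) = 187 + 63*X (S(k, X) = 63*X + 187 = 187 + 63*X)
W(c) = 12 - 36/c
W(-88)/S(z(-1, 6) + 1*7, -42) + 46360/5802 = (12 - 36/(-88))/(187 + 63*(-42)) + 46360/5802 = (12 - 36*(-1/88))/(187 - 2646) + 46360*(1/5802) = (12 + 9/22)/(-2459) + 23180/2901 = (273/22)*(-1/2459) + 23180/2901 = -273/54098 + 23180/2901 = 1253199667/156938298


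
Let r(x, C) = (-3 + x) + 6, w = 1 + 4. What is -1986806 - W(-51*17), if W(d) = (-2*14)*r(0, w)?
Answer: -1986722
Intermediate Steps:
w = 5
r(x, C) = 3 + x
W(d) = -84 (W(d) = (-2*14)*(3 + 0) = -28*3 = -84)
-1986806 - W(-51*17) = -1986806 - 1*(-84) = -1986806 + 84 = -1986722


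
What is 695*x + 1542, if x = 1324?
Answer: 921722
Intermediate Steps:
695*x + 1542 = 695*1324 + 1542 = 920180 + 1542 = 921722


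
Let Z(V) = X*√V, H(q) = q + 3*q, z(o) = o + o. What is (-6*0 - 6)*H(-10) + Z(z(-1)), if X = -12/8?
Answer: 240 - 3*I*√2/2 ≈ 240.0 - 2.1213*I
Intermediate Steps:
z(o) = 2*o
X = -3/2 (X = -12*⅛ = -3/2 ≈ -1.5000)
H(q) = 4*q
Z(V) = -3*√V/2
(-6*0 - 6)*H(-10) + Z(z(-1)) = (-6*0 - 6)*(4*(-10)) - 3*I*√2/2 = (0 - 6)*(-40) - 3*I*√2/2 = -6*(-40) - 3*I*√2/2 = 240 - 3*I*√2/2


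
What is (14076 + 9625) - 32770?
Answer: -9069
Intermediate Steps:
(14076 + 9625) - 32770 = 23701 - 32770 = -9069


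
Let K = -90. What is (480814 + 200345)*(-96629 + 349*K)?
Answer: -87214917201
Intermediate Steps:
(480814 + 200345)*(-96629 + 349*K) = (480814 + 200345)*(-96629 + 349*(-90)) = 681159*(-96629 - 31410) = 681159*(-128039) = -87214917201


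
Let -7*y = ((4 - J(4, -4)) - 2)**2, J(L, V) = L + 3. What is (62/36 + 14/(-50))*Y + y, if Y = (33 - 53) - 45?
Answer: -61309/630 ≈ -97.316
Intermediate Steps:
J(L, V) = 3 + L
Y = -65 (Y = -20 - 45 = -65)
y = -25/7 (y = -((4 - (3 + 4)) - 2)**2/7 = -((4 - 1*7) - 2)**2/7 = -((4 - 7) - 2)**2/7 = -(-3 - 2)**2/7 = -1/7*(-5)**2 = -1/7*25 = -25/7 ≈ -3.5714)
(62/36 + 14/(-50))*Y + y = (62/36 + 14/(-50))*(-65) - 25/7 = (62*(1/36) + 14*(-1/50))*(-65) - 25/7 = (31/18 - 7/25)*(-65) - 25/7 = (649/450)*(-65) - 25/7 = -8437/90 - 25/7 = -61309/630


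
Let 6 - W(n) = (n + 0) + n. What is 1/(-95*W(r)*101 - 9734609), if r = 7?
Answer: -1/9657849 ≈ -1.0354e-7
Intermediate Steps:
W(n) = 6 - 2*n (W(n) = 6 - ((n + 0) + n) = 6 - (n + n) = 6 - 2*n)
1/(-95*W(r)*101 - 9734609) = 1/(-95*(6 - 2*7)*101 - 9734609) = 1/(-95*(6 - 14)*101 - 9734609) = 1/(-95*(-8)*101 - 9734609) = 1/(760*101 - 9734609) = 1/(76760 - 9734609) = 1/(-9657849) = -1/9657849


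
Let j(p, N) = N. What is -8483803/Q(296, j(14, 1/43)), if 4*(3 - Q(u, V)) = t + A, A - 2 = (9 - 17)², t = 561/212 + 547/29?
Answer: 208633683376/464225 ≈ 4.4942e+5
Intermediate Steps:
t = 132233/6148 (t = 561*(1/212) + 547*(1/29) = 561/212 + 547/29 = 132233/6148 ≈ 21.508)
A = 66 (A = 2 + (9 - 17)² = 2 + (-8)² = 2 + 64 = 66)
Q(u, V) = -464225/24592 (Q(u, V) = 3 - (132233/6148 + 66)/4 = 3 - ¼*538001/6148 = 3 - 538001/24592 = -464225/24592)
-8483803/Q(296, j(14, 1/43)) = -8483803/(-464225/24592) = -8483803*(-24592/464225) = 208633683376/464225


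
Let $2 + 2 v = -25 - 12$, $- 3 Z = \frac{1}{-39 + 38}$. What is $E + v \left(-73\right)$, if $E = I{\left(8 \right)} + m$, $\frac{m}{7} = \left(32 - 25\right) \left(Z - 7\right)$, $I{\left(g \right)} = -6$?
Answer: $\frac{6545}{6} \approx 1090.8$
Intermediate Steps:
$Z = \frac{1}{3}$ ($Z = - \frac{1}{3 \left(-39 + 38\right)} = - \frac{1}{3 \left(-1\right)} = \left(- \frac{1}{3}\right) \left(-1\right) = \frac{1}{3} \approx 0.33333$)
$m = - \frac{980}{3}$ ($m = 7 \left(32 - 25\right) \left(\frac{1}{3} - 7\right) = 7 \cdot 7 \left(- \frac{20}{3}\right) = 7 \left(- \frac{140}{3}\right) = - \frac{980}{3} \approx -326.67$)
$v = - \frac{39}{2}$ ($v = -1 + \frac{-25 - 12}{2} = -1 + \frac{1}{2} \left(-37\right) = -1 - \frac{37}{2} = - \frac{39}{2} \approx -19.5$)
$E = - \frac{998}{3}$ ($E = -6 - \frac{980}{3} = - \frac{998}{3} \approx -332.67$)
$E + v \left(-73\right) = - \frac{998}{3} - - \frac{2847}{2} = - \frac{998}{3} + \frac{2847}{2} = \frac{6545}{6}$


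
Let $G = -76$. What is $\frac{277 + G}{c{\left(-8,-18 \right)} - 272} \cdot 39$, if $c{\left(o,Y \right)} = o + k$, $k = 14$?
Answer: $- \frac{7839}{266} \approx -29.47$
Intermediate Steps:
$c{\left(o,Y \right)} = 14 + o$ ($c{\left(o,Y \right)} = o + 14 = 14 + o$)
$\frac{277 + G}{c{\left(-8,-18 \right)} - 272} \cdot 39 = \frac{277 - 76}{\left(14 - 8\right) - 272} \cdot 39 = \frac{201}{6 - 272} \cdot 39 = \frac{201}{-266} \cdot 39 = 201 \left(- \frac{1}{266}\right) 39 = \left(- \frac{201}{266}\right) 39 = - \frac{7839}{266}$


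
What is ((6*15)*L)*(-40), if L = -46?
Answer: 165600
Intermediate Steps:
((6*15)*L)*(-40) = ((6*15)*(-46))*(-40) = (90*(-46))*(-40) = -4140*(-40) = 165600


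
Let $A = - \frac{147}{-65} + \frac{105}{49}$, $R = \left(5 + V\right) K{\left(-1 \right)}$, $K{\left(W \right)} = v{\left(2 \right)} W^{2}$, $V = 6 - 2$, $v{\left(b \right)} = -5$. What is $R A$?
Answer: $- \frac{18036}{91} \approx -198.2$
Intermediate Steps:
$V = 4$ ($V = 6 - 2 = 4$)
$K{\left(W \right)} = - 5 W^{2}$
$R = -45$ ($R = \left(5 + 4\right) \left(- 5 \left(-1\right)^{2}\right) = 9 \left(\left(-5\right) 1\right) = 9 \left(-5\right) = -45$)
$A = \frac{2004}{455}$ ($A = \left(-147\right) \left(- \frac{1}{65}\right) + 105 \cdot \frac{1}{49} = \frac{147}{65} + \frac{15}{7} = \frac{2004}{455} \approx 4.4044$)
$R A = \left(-45\right) \frac{2004}{455} = - \frac{18036}{91}$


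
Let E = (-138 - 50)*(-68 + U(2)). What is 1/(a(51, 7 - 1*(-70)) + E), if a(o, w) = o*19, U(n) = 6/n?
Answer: 1/13189 ≈ 7.5821e-5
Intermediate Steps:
a(o, w) = 19*o
E = 12220 (E = (-138 - 50)*(-68 + 6/2) = -188*(-68 + 6*(1/2)) = -188*(-68 + 3) = -188*(-65) = 12220)
1/(a(51, 7 - 1*(-70)) + E) = 1/(19*51 + 12220) = 1/(969 + 12220) = 1/13189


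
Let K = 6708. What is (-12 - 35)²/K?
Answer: 2209/6708 ≈ 0.32931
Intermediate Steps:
(-12 - 35)²/K = (-12 - 35)²/6708 = (-47)²*(1/6708) = 2209*(1/6708) = 2209/6708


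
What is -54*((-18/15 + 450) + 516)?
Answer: -260496/5 ≈ -52099.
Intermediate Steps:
-54*((-18/15 + 450) + 516) = -54*((-18*1/15 + 450) + 516) = -54*((-6/5 + 450) + 516) = -54*(2244/5 + 516) = -54*4824/5 = -260496/5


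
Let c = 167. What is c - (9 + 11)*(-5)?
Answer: 267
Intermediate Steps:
c - (9 + 11)*(-5) = 167 - (9 + 11)*(-5) = 167 - 20*(-5) = 167 - 1*(-100) = 167 + 100 = 267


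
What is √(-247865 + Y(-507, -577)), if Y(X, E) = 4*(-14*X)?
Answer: I*√219473 ≈ 468.48*I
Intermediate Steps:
Y(X, E) = -56*X
√(-247865 + Y(-507, -577)) = √(-247865 - 56*(-507)) = √(-247865 + 28392) = √(-219473) = I*√219473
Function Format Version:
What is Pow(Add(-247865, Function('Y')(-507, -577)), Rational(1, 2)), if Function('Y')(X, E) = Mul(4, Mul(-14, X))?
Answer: Mul(I, Pow(219473, Rational(1, 2))) ≈ Mul(468.48, I)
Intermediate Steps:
Function('Y')(X, E) = Mul(-56, X)
Pow(Add(-247865, Function('Y')(-507, -577)), Rational(1, 2)) = Pow(Add(-247865, Mul(-56, -507)), Rational(1, 2)) = Pow(Add(-247865, 28392), Rational(1, 2)) = Pow(-219473, Rational(1, 2)) = Mul(I, Pow(219473, Rational(1, 2)))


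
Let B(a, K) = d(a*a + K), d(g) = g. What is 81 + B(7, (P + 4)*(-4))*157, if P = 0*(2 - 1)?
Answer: 5262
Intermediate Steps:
P = 0 (P = 0*1 = 0)
B(a, K) = K + a² (B(a, K) = a*a + K = a² + K = K + a²)
81 + B(7, (P + 4)*(-4))*157 = 81 + ((0 + 4)*(-4) + 7²)*157 = 81 + (4*(-4) + 49)*157 = 81 + (-16 + 49)*157 = 81 + 33*157 = 81 + 5181 = 5262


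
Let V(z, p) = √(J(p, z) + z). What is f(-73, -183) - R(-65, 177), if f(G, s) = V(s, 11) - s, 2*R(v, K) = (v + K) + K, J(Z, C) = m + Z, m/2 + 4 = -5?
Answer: 77/2 + I*√190 ≈ 38.5 + 13.784*I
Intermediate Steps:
m = -18 (m = -8 + 2*(-5) = -8 - 10 = -18)
J(Z, C) = -18 + Z
R(v, K) = K + v/2 (R(v, K) = ((v + K) + K)/2 = ((K + v) + K)/2 = (v + 2*K)/2 = K + v/2)
V(z, p) = √(-18 + p + z) (V(z, p) = √((-18 + p) + z) = √(-18 + p + z))
f(G, s) = √(-7 + s) - s (f(G, s) = √(-18 + 11 + s) - s = √(-7 + s) - s)
f(-73, -183) - R(-65, 177) = (√(-7 - 183) - 1*(-183)) - (177 + (½)*(-65)) = (√(-190) + 183) - (177 - 65/2) = (I*√190 + 183) - 1*289/2 = (183 + I*√190) - 289/2 = 77/2 + I*√190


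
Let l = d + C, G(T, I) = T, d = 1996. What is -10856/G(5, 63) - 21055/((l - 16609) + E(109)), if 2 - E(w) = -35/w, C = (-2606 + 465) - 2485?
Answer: -22751364113/10483990 ≈ -2170.1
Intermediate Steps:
C = -4626 (C = -2141 - 2485 = -4626)
l = -2630 (l = 1996 - 4626 = -2630)
E(w) = 2 + 35/w (E(w) = 2 - (-35)/w = 2 + 35/w)
-10856/G(5, 63) - 21055/((l - 16609) + E(109)) = -10856/5 - 21055/((-2630 - 16609) + (2 + 35/109)) = -10856*⅕ - 21055/(-19239 + (2 + 35*(1/109))) = -10856/5 - 21055/(-19239 + (2 + 35/109)) = -10856/5 - 21055/(-19239 + 253/109) = -10856/5 - 21055/(-2096798/109) = -10856/5 - 21055*(-109/2096798) = -10856/5 + 2294995/2096798 = -22751364113/10483990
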